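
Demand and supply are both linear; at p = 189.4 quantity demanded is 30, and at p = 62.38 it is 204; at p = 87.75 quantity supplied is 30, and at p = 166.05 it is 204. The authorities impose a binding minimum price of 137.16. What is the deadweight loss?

Demand slope = (62.38 − 189.4)/(204 − 30) = −0.73, so p = 211.3 − 0.73q.
Supply slope = (166.05 − 87.75)/(204 − 30) = 0.45, so p = 74.25 + 0.45q.
Competitive equilibrium: 211.3 − 0.73q = 74.25 + 0.45q → q* = 116.1441, p* = 126.5148.
At the floor p = 137.16, quantity demanded = (211.3 − 137.16)/0.73 = 101.5616.
Sellers' marginal cost at q' = 101.5616: 74.25 + 0.45·101.5616 = 119.9527.
Δq = 116.1441 − 101.5616 = 14.5825; wedge = 137.16 − 119.9527 = 17.2073.
The triangle = ½ × 14.5825 × 17.2073 = 125.46.

125.46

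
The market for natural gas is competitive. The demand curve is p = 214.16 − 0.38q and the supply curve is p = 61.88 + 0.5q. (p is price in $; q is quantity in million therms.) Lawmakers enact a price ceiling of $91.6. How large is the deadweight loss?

Competitive equilibrium: 214.16 − 0.38q = 61.88 + 0.5q → q* = 173.0455, p* = 148.4027.
At the ceiling p = 91.6, quantity supplied = (91.6 − 61.88)/0.5 = 59.44.
Willingness to pay at q' = 59.44: 214.16 − 0.38·59.44 = 191.5728.
Δq = 173.0455 − 59.44 = 113.6055; wedge = 191.5728 − 91.6 = 99.9728.
Welfare loss = ½ × 113.6055 × 99.9728 = $5678.73 million.

$5678.73 million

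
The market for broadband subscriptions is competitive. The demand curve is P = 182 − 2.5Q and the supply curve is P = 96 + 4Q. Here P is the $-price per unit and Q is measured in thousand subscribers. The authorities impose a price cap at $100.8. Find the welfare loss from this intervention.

Competitive equilibrium: 182 − 2.5Q = 96 + 4Q → Q* = 13.2308, P* = 148.9231.
At the ceiling P = 100.8, quantity supplied = (100.8 − 96)/4 = 1.2.
Willingness to pay at Q' = 1.2: 182 − 2.5·1.2 = 179.
ΔQ = 13.2308 − 1.2 = 12.0308; wedge = 179 − 100.8 = 78.2.
Welfare loss = ½ × 12.0308 × 78.2 = $470.40 thousand.

$470.40 thousand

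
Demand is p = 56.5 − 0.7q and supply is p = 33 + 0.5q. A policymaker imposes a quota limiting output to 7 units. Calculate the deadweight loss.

Competitive equilibrium: 56.5 − 0.7q = 33 + 0.5q → q* = 19.5833, p* = 42.7917.
At q = 7: demand price = 56.5 − 0.7·7 = 51.6; supply price = 33 + 0.5·7 = 36.5.
Δq = 19.5833 − 7 = 12.5833; wedge = 51.6 − 36.5 = 15.1.
DWL = ½ × 12.5833 × 15.1 = 95.

95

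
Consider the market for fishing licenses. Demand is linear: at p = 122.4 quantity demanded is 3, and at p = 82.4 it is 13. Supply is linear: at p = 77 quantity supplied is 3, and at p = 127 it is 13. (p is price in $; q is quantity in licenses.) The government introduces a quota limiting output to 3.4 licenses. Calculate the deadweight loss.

$97.07

Demand slope = (82.4 − 122.4)/(13 − 3) = −4, so p = 134.4 − 4q.
Supply slope = (127 − 77)/(13 − 3) = 5, so p = 62 + 5q.
Competitive equilibrium: 134.4 − 4q = 62 + 5q → q* = 8.0444, p* = 102.2222.
At q = 3.4: demand price = 134.4 − 4·3.4 = 120.8; supply price = 62 + 5·3.4 = 79.
Δq = 8.0444 − 3.4 = 4.6444; wedge = 120.8 − 79 = 41.8.
The triangle = ½ × 4.6444 × 41.8 = $97.07.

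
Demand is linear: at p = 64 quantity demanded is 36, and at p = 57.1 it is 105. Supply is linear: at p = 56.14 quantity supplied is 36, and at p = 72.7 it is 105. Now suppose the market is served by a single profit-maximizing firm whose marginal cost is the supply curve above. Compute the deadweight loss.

30.69

Demand slope = (57.1 − 64)/(105 − 36) = −0.1, so p = 67.6 − 0.1q.
Supply slope = (72.7 − 56.14)/(105 − 36) = 0.24, so p = 47.5 + 0.24q.
Competitive equilibrium: 67.6 − 0.1q = 47.5 + 0.24q → q* = 59.1176, p* = 61.6882.
Marginal revenue: MR = 67.6 − 0.2q. Set MR = MC: 67.6 − 0.2q = 47.5 + 0.24q → q_m = 45.6818.
Price p_m = 67.6 − 0.1·45.6818 = 63.0318; MC(q_m) = 47.5 + 0.24·45.6818 = 58.4636.
Competitive q* = 59.1176, so Δq = 13.4358; wedge = 63.0318 − 58.4636 = 4.5682.
DWL = ½ × 13.4358 × 4.5682 = 30.69.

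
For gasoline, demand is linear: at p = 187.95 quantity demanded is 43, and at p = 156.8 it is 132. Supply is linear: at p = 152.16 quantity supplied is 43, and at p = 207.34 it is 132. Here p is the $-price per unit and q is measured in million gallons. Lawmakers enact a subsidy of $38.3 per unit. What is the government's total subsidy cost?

Demand slope = (156.8 − 187.95)/(132 − 43) = −0.35, so p = 203 − 0.35q.
Supply slope = (207.34 − 152.16)/(132 − 43) = 0.62, so p = 125.5 + 0.62q.
Competitive equilibrium: 203 − 0.35q = 125.5 + 0.62q → q* = 79.8969, p* = 175.0361.
The subsidy lowers effective supply by 38.3: p = 87.2 + 0.62q.
New quantity: 203 − 0.35q = 87.2 + 0.62q → q' = 119.3814.
Total subsidy cost = 38.3 × 119.3814 = $4572.31 million.

$4572.31 million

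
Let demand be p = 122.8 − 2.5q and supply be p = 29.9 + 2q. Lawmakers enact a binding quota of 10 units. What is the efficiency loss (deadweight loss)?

Competitive equilibrium: 122.8 − 2.5q = 29.9 + 2q → q* = 20.6444, p* = 71.1889.
At q = 10: demand price = 122.8 − 2.5·10 = 97.8; supply price = 29.9 + 2·10 = 49.9.
Δq = 20.6444 − 10 = 10.6444; wedge = 97.8 − 49.9 = 47.9.
DWL = ½ × 10.6444 × 47.9 = 254.93.

254.93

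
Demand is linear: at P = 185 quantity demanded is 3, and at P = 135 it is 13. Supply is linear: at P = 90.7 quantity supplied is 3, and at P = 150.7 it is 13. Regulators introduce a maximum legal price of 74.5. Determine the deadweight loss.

Demand slope = (135 − 185)/(13 − 3) = −5, so P = 200 − 5Q.
Supply slope = (150.7 − 90.7)/(13 − 3) = 6, so P = 72.7 + 6Q.
Competitive equilibrium: 200 − 5Q = 72.7 + 6Q → Q* = 11.5727, P* = 142.1364.
At the ceiling P = 74.5, quantity supplied = (74.5 − 72.7)/6 = 0.3.
Willingness to pay at Q' = 0.3: 200 − 5·0.3 = 198.5.
ΔQ = 11.5727 − 0.3 = 11.2727; wedge = 198.5 − 74.5 = 124.
Deadweight loss = ½ × 11.2727 × 124 = 698.91.

698.91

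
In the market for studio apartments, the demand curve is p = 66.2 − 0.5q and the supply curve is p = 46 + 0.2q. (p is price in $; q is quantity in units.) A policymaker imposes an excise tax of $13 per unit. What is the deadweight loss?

$120.71

Competitive equilibrium: 66.2 − 0.5q = 46 + 0.2q → q* = 28.8571, p* = 51.7714.
With the tax, the buyer price exceeds the seller price by 13: (66.2 − 0.5q) − (46 + 0.2q) = 13 → q' = 10.2857.
Δq = 28.8571 − 10.2857 = 18.5714; the wedge equals the tax, 13.
Welfare loss = ½ × 18.5714 × 13 = $120.71.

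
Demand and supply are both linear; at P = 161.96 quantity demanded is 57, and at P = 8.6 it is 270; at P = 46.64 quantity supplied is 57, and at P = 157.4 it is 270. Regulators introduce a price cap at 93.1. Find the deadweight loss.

8.28

Demand slope = (8.6 − 161.96)/(270 − 57) = −0.72, so P = 203 − 0.72Q.
Supply slope = (157.4 − 46.64)/(270 − 57) = 0.52, so P = 17 + 0.52Q.
Competitive equilibrium: 203 − 0.72Q = 17 + 0.52Q → Q* = 150, P* = 95.
At the ceiling P = 93.1, quantity supplied = (93.1 − 17)/0.52 = 146.3462.
Willingness to pay at Q' = 146.3462: 203 − 0.72·146.3462 = 97.6307.
ΔQ = 150 − 146.3462 = 3.6538; wedge = 97.6307 − 93.1 = 4.5307.
The triangle = ½ × 3.6538 × 4.5307 = 8.28.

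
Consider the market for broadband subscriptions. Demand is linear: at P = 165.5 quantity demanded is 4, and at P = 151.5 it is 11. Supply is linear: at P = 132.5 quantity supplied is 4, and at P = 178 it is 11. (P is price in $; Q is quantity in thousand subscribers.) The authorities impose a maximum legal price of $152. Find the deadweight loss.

Demand slope = (151.5 − 165.5)/(11 − 4) = −2, so P = 173.5 − 2Q.
Supply slope = (178 − 132.5)/(11 − 4) = 6.5, so P = 106.5 + 6.5Q.
Competitive equilibrium: 173.5 − 2Q = 106.5 + 6.5Q → Q* = 7.8824, P* = 157.7353.
At the ceiling P = 152, quantity supplied = (152 − 106.5)/6.5 = 7.
Willingness to pay at Q' = 7: 173.5 − 2·7 = 159.5.
ΔQ = 7.8824 − 7 = 0.8824; wedge = 159.5 − 152 = 7.5.
Welfare loss = ½ × 0.8824 × 7.5 = $3.31 thousand.

$3.31 thousand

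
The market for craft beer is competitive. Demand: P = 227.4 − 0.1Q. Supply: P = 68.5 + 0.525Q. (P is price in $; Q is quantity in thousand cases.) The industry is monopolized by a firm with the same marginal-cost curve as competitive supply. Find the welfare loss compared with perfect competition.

$384.29 thousand

Competitive equilibrium: 227.4 − 0.1Q = 68.5 + 0.525Q → Q* = 254.24, P* = 201.976.
Marginal revenue: MR = 227.4 − 0.2Q. Set MR = MC: 227.4 − 0.2Q = 68.5 + 0.525Q → Q_m = 219.1724.
Price P_m = 227.4 − 0.1·219.1724 = 205.4828; MC(Q_m) = 68.5 + 0.525·219.1724 = 183.5655.
Competitive Q* = 254.24, so ΔQ = 35.0676; wedge = 205.4828 − 183.5655 = 21.9173.
DWL = ½ × 35.0676 × 21.9173 = $384.29 thousand.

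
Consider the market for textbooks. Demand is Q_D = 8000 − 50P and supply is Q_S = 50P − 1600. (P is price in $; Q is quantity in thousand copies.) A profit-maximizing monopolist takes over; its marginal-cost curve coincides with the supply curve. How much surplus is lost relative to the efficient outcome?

In inverse form: demand P = 160 − 0.02Q, supply P = 32 + 0.02Q.
Competitive equilibrium: 160 − 0.02Q = 32 + 0.02Q → Q* = 3200, P* = 96.
Marginal revenue: MR = 160 − 0.04Q. Set MR = MC: 160 − 0.04Q = 32 + 0.02Q → Q_m = 2133.333333.
Price P_m = 160 − 0.02·2133.333333 = 117.333333; MC(Q_m) = 32 + 0.02·2133.333333 = 74.666667.
Competitive Q* = 3200, so ΔQ = 1066.666667; wedge = 117.333333 − 74.666667 = 42.666666.
Welfare loss = ½ × 1066.666667 × 42.666666 = $22755.56 thousand.

$22755.56 thousand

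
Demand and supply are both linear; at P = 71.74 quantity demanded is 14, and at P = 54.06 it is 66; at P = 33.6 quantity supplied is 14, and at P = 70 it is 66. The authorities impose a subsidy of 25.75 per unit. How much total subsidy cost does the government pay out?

Demand slope = (54.06 − 71.74)/(66 − 14) = −0.34, so P = 76.5 − 0.34Q.
Supply slope = (70 − 33.6)/(66 − 14) = 0.7, so P = 23.8 + 0.7Q.
Competitive equilibrium: 76.5 − 0.34Q = 23.8 + 0.7Q → Q* = 50.6731, P* = 59.2712.
The subsidy lowers effective supply by 25.75: P = 0.7Q − 1.95.
New quantity: 76.5 − 0.34Q = 0.7Q − 1.95 → Q' = 75.4327.
Total subsidy cost = 25.75 × 75.4327 = 1942.39.

1942.39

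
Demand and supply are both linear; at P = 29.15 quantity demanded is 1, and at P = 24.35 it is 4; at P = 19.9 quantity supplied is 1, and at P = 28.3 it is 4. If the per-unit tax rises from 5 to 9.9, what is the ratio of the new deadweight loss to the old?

3.9204

Demand slope = (24.35 − 29.15)/(4 − 1) = −1.6, so P = 30.75 − 1.6Q.
Supply slope = (28.3 − 19.9)/(4 − 1) = 2.8, so P = 17.1 + 2.8Q.
Competitive equilibrium: 30.75 − 1.6Q = 17.1 + 2.8Q → Q* = 3.1023, P* = 25.7864.
For a per-unit tax t: ΔQ = t/4.4, so DWL = ½·t·(t/4.4) = t²/8.8.
At t = 5: DWL = 2.841. At t = 9.9: DWL = 11.1375.
Ratio = (9.9/5)² = 3.9204.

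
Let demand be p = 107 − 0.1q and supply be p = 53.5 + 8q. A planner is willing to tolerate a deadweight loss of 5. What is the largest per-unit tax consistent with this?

Competitive equilibrium: 107 − 0.1q = 53.5 + 8q → q* = 6.6049, p* = 106.3395.
A tax t gives Δq = t/8.1 and wedge t, so DWL = t²/16.2.
t²/16.2 = 5 → t² = 81 → t = 9.

9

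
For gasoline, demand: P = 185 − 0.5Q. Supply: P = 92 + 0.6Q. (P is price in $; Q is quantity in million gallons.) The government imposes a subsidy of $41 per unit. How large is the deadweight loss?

Competitive equilibrium: 185 − 0.5Q = 92 + 0.6Q → Q* = 84.5455, P* = 142.7273.
The subsidy lowers effective supply by 41: P = 51 + 0.6Q.
New quantity: 185 − 0.5Q = 51 + 0.6Q → Q' = 121.8182.
Overproduction ΔQ = 121.8182 − 84.5455 = 37.2727; wedge = subsidy = 41.
The triangle = ½ × 37.2727 × 41 = $764.09 million.

$764.09 million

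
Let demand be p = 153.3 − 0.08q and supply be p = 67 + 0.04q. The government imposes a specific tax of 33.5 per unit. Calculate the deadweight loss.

Competitive equilibrium: 153.3 − 0.08q = 67 + 0.04q → q* = 719.1667, p* = 95.7667.
With the tax, the buyer price exceeds the seller price by 33.5: (153.3 − 0.08q) − (67 + 0.04q) = 33.5 → q' = 440.
Δq = 719.1667 − 440 = 279.1667; the wedge equals the tax, 33.5.
DWL = ½ × 279.1667 × 33.5 = 4676.04.

4676.04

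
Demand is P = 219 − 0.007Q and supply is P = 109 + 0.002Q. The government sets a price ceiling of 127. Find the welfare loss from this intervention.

46722.22

Competitive equilibrium: 219 − 0.007Q = 109 + 0.002Q → Q* = 12222.2222, P* = 133.4444.
At the ceiling P = 127, quantity supplied = (127 − 109)/0.002 = 9000.
Willingness to pay at Q' = 9000: 219 − 0.007·9000 = 156.
ΔQ = 12222.2222 − 9000 = 3222.2222; wedge = 156 − 127 = 29.
The triangle = ½ × 3222.2222 × 29 = 46722.22.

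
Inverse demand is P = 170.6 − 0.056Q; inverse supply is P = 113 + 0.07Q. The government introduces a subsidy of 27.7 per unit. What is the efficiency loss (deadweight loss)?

3044.80

Competitive equilibrium: 170.6 − 0.056Q = 113 + 0.07Q → Q* = 457.1429, P* = 145.
The subsidy lowers effective supply by 27.7: P = 85.3 + 0.07Q.
New quantity: 170.6 − 0.056Q = 85.3 + 0.07Q → Q' = 676.9841.
Overproduction ΔQ = 676.9841 − 457.1429 = 219.8412; wedge = subsidy = 27.7.
DWL = ½ × 219.8412 × 27.7 = 3044.80.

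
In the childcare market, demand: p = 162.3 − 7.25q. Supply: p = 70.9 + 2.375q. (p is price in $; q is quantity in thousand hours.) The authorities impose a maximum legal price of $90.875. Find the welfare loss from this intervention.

Competitive equilibrium: 162.3 − 7.25q = 70.9 + 2.375q → q* = 9.4961, p* = 93.4532.
At the ceiling p = 90.875, quantity supplied = (90.875 − 70.9)/2.375 = 8.4105.
Willingness to pay at q' = 8.4105: 162.3 − 7.25·8.4105 = 101.3239.
Δq = 9.4961 − 8.4105 = 1.0856; wedge = 101.3239 − 90.875 = 10.4489.
Welfare loss = ½ × 1.0856 × 10.4489 = $5.67 thousand.

$5.67 thousand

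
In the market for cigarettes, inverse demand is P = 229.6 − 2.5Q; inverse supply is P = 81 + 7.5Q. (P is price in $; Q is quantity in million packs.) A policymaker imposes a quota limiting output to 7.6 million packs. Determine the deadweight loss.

$263.538 million

Competitive equilibrium: 229.6 − 2.5Q = 81 + 7.5Q → Q* = 14.86, P* = 192.45.
At Q = 7.6: demand price = 229.6 − 2.5·7.6 = 210.6; supply price = 81 + 7.5·7.6 = 138.
ΔQ = 14.86 − 7.6 = 7.26; wedge = 210.6 − 138 = 72.6.
The triangle = ½ × 7.26 × 72.6 = $263.538 million.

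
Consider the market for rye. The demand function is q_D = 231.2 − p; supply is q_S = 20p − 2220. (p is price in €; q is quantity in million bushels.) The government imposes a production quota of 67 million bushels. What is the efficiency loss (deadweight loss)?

In inverse form: demand p = 231.2 − q, supply p = 111 + 0.05q.
Competitive equilibrium: 231.2 − q = 111 + 0.05q → q* = 114.4762, p* = 116.7238.
At q = 67: demand price = 231.2 − 1·67 = 164.2; supply price = 111 + 0.05·67 = 114.35.
Δq = 114.4762 − 67 = 47.4762; wedge = 164.2 − 114.35 = 49.85.
Welfare loss = ½ × 47.4762 × 49.85 = €1183.34 million.

€1183.34 million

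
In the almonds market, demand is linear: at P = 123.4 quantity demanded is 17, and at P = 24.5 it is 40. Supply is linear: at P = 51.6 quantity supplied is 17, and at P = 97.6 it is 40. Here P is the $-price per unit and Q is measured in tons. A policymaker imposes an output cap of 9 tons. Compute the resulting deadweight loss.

Demand slope = (24.5 − 123.4)/(40 − 17) = −4.3, so P = 196.5 − 4.3Q.
Supply slope = (97.6 − 51.6)/(40 − 17) = 2, so P = 17.6 + 2Q.
Competitive equilibrium: 196.5 − 4.3Q = 17.6 + 2Q → Q* = 28.39683, P* = 74.39365.
At Q = 9: demand price = 196.5 − 4.3·9 = 157.8; supply price = 17.6 + 2·9 = 35.6.
ΔQ = 28.39683 − 9 = 19.39683; wedge = 157.8 − 35.6 = 122.2.
Deadweight loss = ½ × 19.39683 × 122.2 = $1185.15.

$1185.15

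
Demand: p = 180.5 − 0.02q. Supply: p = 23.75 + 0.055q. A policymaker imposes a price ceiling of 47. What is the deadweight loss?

Competitive equilibrium: 180.5 − 0.02q = 23.75 + 0.055q → q* = 2090, p* = 138.7.
At the ceiling p = 47, quantity supplied = (47 − 23.75)/0.055 = 422.727273.
Willingness to pay at q' = 422.727273: 180.5 − 0.02·422.727273 = 172.045455.
Δq = 2090 − 422.727273 = 1667.272727; wedge = 172.045455 − 47 = 125.045455.
DWL = ½ × 1667.272727 × 125.045455 = 104242.44.

104242.44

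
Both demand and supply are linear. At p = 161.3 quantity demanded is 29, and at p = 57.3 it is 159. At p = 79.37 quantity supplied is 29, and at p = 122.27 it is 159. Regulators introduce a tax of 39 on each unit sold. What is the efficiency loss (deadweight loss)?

673.01

Demand slope = (57.3 − 161.3)/(159 − 29) = −0.8, so p = 184.5 − 0.8q.
Supply slope = (122.27 − 79.37)/(159 − 29) = 0.33, so p = 69.8 + 0.33q.
Competitive equilibrium: 184.5 − 0.8q = 69.8 + 0.33q → q* = 101.5044, p* = 103.2965.
With the tax, the buyer price exceeds the seller price by 39: (184.5 − 0.8q) − (69.8 + 0.33q) = 39 → q' = 66.9912.
Δq = 101.5044 − 66.9912 = 34.5132; the wedge equals the tax, 39.
Welfare loss = ½ × 34.5132 × 39 = 673.01.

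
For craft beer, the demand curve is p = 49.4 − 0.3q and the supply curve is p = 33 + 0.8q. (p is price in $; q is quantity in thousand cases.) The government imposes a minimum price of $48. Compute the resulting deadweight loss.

Competitive equilibrium: 49.4 − 0.3q = 33 + 0.8q → q* = 14.9091, p* = 44.9273.
At the floor p = 48, quantity demanded = (49.4 − 48)/0.3 = 4.6667.
Sellers' marginal cost at q' = 4.6667: 33 + 0.8·4.6667 = 36.7334.
Δq = 14.9091 − 4.6667 = 10.2424; wedge = 48 − 36.7334 = 11.2666.
Welfare loss = ½ × 10.2424 × 11.2666 = $57.70 thousand.

$57.70 thousand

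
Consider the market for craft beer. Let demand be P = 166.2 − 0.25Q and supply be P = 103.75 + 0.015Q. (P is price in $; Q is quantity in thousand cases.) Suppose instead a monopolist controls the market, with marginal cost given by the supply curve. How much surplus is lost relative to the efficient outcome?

Competitive equilibrium: 166.2 − 0.25Q = 103.75 + 0.015Q → Q* = 235.66038, P* = 107.28491.
Marginal revenue: MR = 166.2 − 0.5Q. Set MR = MC: 166.2 − 0.5Q = 103.75 + 0.015Q → Q_m = 121.26214.
Price P_m = 166.2 − 0.25·121.26214 = 135.88447; MC(Q_m) = 103.75 + 0.015·121.26214 = 105.56893.
Competitive Q* = 235.66038, so ΔQ = 114.39824; wedge = 135.88447 − 105.56893 = 30.31554.
DWL = ½ × 114.39824 × 30.31554 = $1734.02 thousand.

$1734.02 thousand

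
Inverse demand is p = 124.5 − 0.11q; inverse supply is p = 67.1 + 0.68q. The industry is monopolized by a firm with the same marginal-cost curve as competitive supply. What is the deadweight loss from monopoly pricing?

Competitive equilibrium: 124.5 − 0.11q = 67.1 + 0.68q → q* = 72.6582, p* = 116.5076.
Marginal revenue: MR = 124.5 − 0.22q. Set MR = MC: 124.5 − 0.22q = 67.1 + 0.68q → q_m = 63.7778.
Price p_m = 124.5 − 0.11·63.7778 = 117.4844; MC(q_m) = 67.1 + 0.68·63.7778 = 110.4689.
Competitive q* = 72.6582, so Δq = 8.8804; wedge = 117.4844 − 110.4689 = 7.0155.
Deadweight loss = ½ × 8.8804 × 7.0155 = 31.15.

31.15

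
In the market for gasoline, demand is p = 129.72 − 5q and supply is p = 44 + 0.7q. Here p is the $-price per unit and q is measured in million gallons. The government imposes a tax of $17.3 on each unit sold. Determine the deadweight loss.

$26.25 million

Competitive equilibrium: 129.72 − 5q = 44 + 0.7q → q* = 15.0386, p* = 54.527.
With the tax, the buyer price exceeds the seller price by 17.3: (129.72 − 5q) − (44 + 0.7q) = 17.3 → q' = 12.0035.
Δq = 15.0386 − 12.0035 = 3.0351; the wedge equals the tax, 17.3.
DWL = ½ × 3.0351 × 17.3 = $26.25 million.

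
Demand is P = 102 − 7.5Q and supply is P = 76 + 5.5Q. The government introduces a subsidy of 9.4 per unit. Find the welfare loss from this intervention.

3.40

Competitive equilibrium: 102 − 7.5Q = 76 + 5.5Q → Q* = 2, P* = 87.
The subsidy lowers effective supply by 9.4: P = 66.6 + 5.5Q.
New quantity: 102 − 7.5Q = 66.6 + 5.5Q → Q' = 2.7231.
Overproduction ΔQ = 2.7231 − 2 = 0.7231; wedge = subsidy = 9.4.
The triangle = ½ × 0.7231 × 9.4 = 3.40.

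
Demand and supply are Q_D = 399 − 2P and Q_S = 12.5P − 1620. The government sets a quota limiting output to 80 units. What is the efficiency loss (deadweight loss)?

In inverse form: demand P = 199.5 − 0.5Q, supply P = 129.6 + 0.08Q.
Competitive equilibrium: 199.5 − 0.5Q = 129.6 + 0.08Q → Q* = 120.5172, P* = 139.2414.
At Q = 80: demand price = 199.5 − 0.5·80 = 159.5; supply price = 129.6 + 0.08·80 = 136.
ΔQ = 120.5172 − 80 = 40.5172; wedge = 159.5 − 136 = 23.5.
DWL = ½ × 40.5172 × 23.5 = 476.08.

476.08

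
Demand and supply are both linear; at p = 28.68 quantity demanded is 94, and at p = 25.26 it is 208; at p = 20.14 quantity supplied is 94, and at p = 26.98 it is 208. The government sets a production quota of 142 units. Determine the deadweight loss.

98.94

Demand slope = (25.26 − 28.68)/(208 − 94) = −0.03, so p = 31.5 − 0.03q.
Supply slope = (26.98 − 20.14)/(208 − 94) = 0.06, so p = 14.5 + 0.06q.
Competitive equilibrium: 31.5 − 0.03q = 14.5 + 0.06q → q* = 188.8889, p* = 25.8333.
At q = 142: demand price = 31.5 − 0.03·142 = 27.24; supply price = 14.5 + 0.06·142 = 23.02.
Δq = 188.8889 − 142 = 46.8889; wedge = 27.24 − 23.02 = 4.22.
Deadweight loss = ½ × 46.8889 × 4.22 = 98.94.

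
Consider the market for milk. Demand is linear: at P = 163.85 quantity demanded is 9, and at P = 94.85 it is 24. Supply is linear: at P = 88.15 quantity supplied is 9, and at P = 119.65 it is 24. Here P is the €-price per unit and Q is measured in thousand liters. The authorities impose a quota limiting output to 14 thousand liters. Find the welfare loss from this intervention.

€132.90 thousand

Demand slope = (94.85 − 163.85)/(24 − 9) = −4.6, so P = 205.25 − 4.6Q.
Supply slope = (119.65 − 88.15)/(24 − 9) = 2.1, so P = 69.25 + 2.1Q.
Competitive equilibrium: 205.25 − 4.6Q = 69.25 + 2.1Q → Q* = 20.2985, P* = 111.8769.
At Q = 14: demand price = 205.25 − 4.6·14 = 140.85; supply price = 69.25 + 2.1·14 = 98.65.
ΔQ = 20.2985 − 14 = 6.2985; wedge = 140.85 − 98.65 = 42.2.
DWL = ½ × 6.2985 × 42.2 = €132.90 thousand.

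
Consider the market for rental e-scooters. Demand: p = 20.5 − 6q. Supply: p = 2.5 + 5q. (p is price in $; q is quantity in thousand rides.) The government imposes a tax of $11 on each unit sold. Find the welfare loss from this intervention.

Competitive equilibrium: 20.5 − 6q = 2.5 + 5q → q* = 1.6364, p* = 10.6818.
With the tax, the buyer price exceeds the seller price by 11: (20.5 − 6q) − (2.5 + 5q) = 11 → q' = 0.6364.
Δq = 1.6364 − 0.6364 = 1; the wedge equals the tax, 11.
The triangle = ½ × 1 × 11 = $5.50 thousand.

$5.50 thousand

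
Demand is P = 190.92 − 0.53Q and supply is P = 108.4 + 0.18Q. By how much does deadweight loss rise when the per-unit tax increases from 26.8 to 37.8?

Competitive equilibrium: 190.92 − 0.53Q = 108.4 + 0.18Q → Q* = 116.2254, P* = 129.3206.
For a per-unit tax t: ΔQ = t/0.71, so DWL = ½·t·(t/0.71) = t²/1.42.
At t = 26.8: DWL = 505.803. At t = 37.8: DWL = 1006.225.
Increase = 1006.225 − 505.803 = 500.42.

500.42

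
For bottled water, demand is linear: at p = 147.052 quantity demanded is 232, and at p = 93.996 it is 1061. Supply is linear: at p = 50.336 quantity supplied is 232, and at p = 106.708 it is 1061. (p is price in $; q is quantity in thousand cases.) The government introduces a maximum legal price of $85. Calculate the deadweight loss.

$3280.12 thousand

Demand slope = (93.996 − 147.052)/(1061 − 232) = −0.064, so p = 161.9 − 0.064q.
Supply slope = (106.708 − 50.336)/(1061 − 232) = 0.068, so p = 34.56 + 0.068q.
Competitive equilibrium: 161.9 − 0.064q = 34.56 + 0.068q → q* = 964.69697, p* = 100.15939.
At the ceiling p = 85, quantity supplied = (85 − 34.56)/0.068 = 741.76471.
Willingness to pay at q' = 741.76471: 161.9 − 0.064·741.76471 = 114.42706.
Δq = 964.69697 − 741.76471 = 222.93226; wedge = 114.42706 − 85 = 29.42706.
The triangle = ½ × 222.93226 × 29.42706 = $3280.12 thousand.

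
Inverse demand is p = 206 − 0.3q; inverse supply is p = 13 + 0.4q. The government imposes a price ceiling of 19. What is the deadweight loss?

23790.18

Competitive equilibrium: 206 − 0.3q = 13 + 0.4q → q* = 275.7143, p* = 123.2857.
At the ceiling p = 19, quantity supplied = (19 − 13)/0.4 = 15.
Willingness to pay at q' = 15: 206 − 0.3·15 = 201.5.
Δq = 275.7143 − 15 = 260.7143; wedge = 201.5 − 19 = 182.5.
The triangle = ½ × 260.7143 × 182.5 = 23790.18.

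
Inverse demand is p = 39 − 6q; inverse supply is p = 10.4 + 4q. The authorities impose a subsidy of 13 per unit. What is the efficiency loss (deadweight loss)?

Competitive equilibrium: 39 − 6q = 10.4 + 4q → q* = 2.86, p* = 21.84.
The subsidy lowers effective supply by 13: p = 4q − 2.6.
New quantity: 39 − 6q = 4q − 2.6 → q' = 4.16.
Overproduction Δq = 4.16 − 2.86 = 1.3; wedge = subsidy = 13.
The triangle = ½ × 1.3 × 13 = 8.45.

8.45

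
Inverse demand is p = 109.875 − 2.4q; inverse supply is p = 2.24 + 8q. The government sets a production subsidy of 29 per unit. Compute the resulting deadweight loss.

Competitive equilibrium: 109.875 − 2.4q = 2.24 + 8q → q* = 10.3495, p* = 85.0362.
The subsidy lowers effective supply by 29: p = 8q − 26.76.
New quantity: 109.875 − 2.4q = 8q − 26.76 → q' = 13.138.
Overproduction Δq = 13.138 − 10.3495 = 2.7885; wedge = subsidy = 29.
The triangle = ½ × 2.7885 × 29 = 40.43.

40.43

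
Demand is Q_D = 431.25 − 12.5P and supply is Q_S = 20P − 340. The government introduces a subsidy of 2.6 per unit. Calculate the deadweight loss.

In inverse form: demand P = 34.5 − 0.08Q, supply P = 17 + 0.05Q.
Competitive equilibrium: 34.5 − 0.08Q = 17 + 0.05Q → Q* = 134.6154, P* = 23.7308.
The subsidy lowers effective supply by 2.6: P = 14.4 + 0.05Q.
New quantity: 34.5 − 0.08Q = 14.4 + 0.05Q → Q' = 154.6154.
Overproduction ΔQ = 154.6154 − 134.6154 = 20; wedge = subsidy = 2.6.
Welfare loss = ½ × 20 × 2.6 = 26.

26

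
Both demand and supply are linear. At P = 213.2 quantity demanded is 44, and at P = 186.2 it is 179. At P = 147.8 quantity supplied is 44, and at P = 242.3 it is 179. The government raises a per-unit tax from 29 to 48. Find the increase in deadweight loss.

Demand slope = (186.2 − 213.2)/(179 − 44) = −0.2, so P = 222 − 0.2Q.
Supply slope = (242.3 − 147.8)/(179 − 44) = 0.7, so P = 117 + 0.7Q.
Competitive equilibrium: 222 − 0.2Q = 117 + 0.7Q → Q* = 116.6667, P* = 198.6667.
For a per-unit tax t: ΔQ = t/0.9, so DWL = ½·t·(t/0.9) = t²/1.8.
At t = 29: DWL = 467.222. At t = 48: DWL = 1280.
Increase = 1280 − 467.222 = 812.78.

812.78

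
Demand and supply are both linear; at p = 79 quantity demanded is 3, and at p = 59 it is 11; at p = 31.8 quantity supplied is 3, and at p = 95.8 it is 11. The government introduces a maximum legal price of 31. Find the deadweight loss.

110.86

Demand slope = (59 − 79)/(11 − 3) = −2.5, so p = 86.5 − 2.5q.
Supply slope = (95.8 − 31.8)/(11 − 3) = 8, so p = 7.8 + 8q.
Competitive equilibrium: 86.5 − 2.5q = 7.8 + 8q → q* = 7.4952, p* = 67.7619.
At the ceiling p = 31, quantity supplied = (31 − 7.8)/8 = 2.9.
Willingness to pay at q' = 2.9: 86.5 − 2.5·2.9 = 79.25.
Δq = 7.4952 − 2.9 = 4.5952; wedge = 79.25 − 31 = 48.25.
Deadweight loss = ½ × 4.5952 × 48.25 = 110.86.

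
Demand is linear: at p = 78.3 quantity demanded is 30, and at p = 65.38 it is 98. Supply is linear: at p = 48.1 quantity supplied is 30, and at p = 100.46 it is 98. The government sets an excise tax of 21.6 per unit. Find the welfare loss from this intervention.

Demand slope = (65.38 − 78.3)/(98 − 30) = −0.19, so p = 84 − 0.19q.
Supply slope = (100.46 − 48.1)/(98 − 30) = 0.77, so p = 25 + 0.77q.
Competitive equilibrium: 84 − 0.19q = 25 + 0.77q → q* = 61.4583, p* = 72.3229.
With the tax, the buyer price exceeds the seller price by 21.6: (84 − 0.19q) − (25 + 0.77q) = 21.6 → q' = 38.9583.
Δq = 61.4583 − 38.9583 = 22.5; the wedge equals the tax, 21.6.
Welfare loss = ½ × 22.5 × 21.6 = 243.

243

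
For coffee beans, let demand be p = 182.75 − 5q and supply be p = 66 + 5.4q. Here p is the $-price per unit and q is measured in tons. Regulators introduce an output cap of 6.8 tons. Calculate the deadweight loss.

$101.86

Competitive equilibrium: 182.75 − 5q = 66 + 5.4q → q* = 11.226, p* = 126.6202.
At q = 6.8: demand price = 182.75 − 5·6.8 = 148.75; supply price = 66 + 5.4·6.8 = 102.72.
Δq = 11.226 − 6.8 = 4.426; wedge = 148.75 − 102.72 = 46.03.
DWL = ½ × 4.426 × 46.03 = $101.86.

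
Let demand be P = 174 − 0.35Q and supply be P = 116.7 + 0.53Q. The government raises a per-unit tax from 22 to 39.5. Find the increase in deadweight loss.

611.51

Competitive equilibrium: 174 − 0.35Q = 116.7 + 0.53Q → Q* = 65.1136, P* = 151.2102.
For a per-unit tax t: ΔQ = t/0.88, so DWL = ½·t·(t/0.88) = t²/1.76.
At t = 22: DWL = 275. At t = 39.5: DWL = 886.506.
Increase = 886.506 − 275 = 611.51.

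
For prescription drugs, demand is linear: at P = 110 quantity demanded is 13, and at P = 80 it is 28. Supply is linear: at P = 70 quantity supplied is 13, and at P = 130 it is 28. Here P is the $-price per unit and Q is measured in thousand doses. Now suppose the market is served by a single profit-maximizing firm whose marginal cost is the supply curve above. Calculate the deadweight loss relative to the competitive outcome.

Demand slope = (80 − 110)/(28 − 13) = −2, so P = 136 − 2Q.
Supply slope = (130 − 70)/(28 − 13) = 4, so P = 18 + 4Q.
Competitive equilibrium: 136 − 2Q = 18 + 4Q → Q* = 19.6667, P* = 96.6667.
Marginal revenue: MR = 136 − 4Q. Set MR = MC: 136 − 4Q = 18 + 4Q → Q_m = 14.75.
Price P_m = 136 − 2·14.75 = 106.5; MC(Q_m) = 18 + 4·14.75 = 77.
Competitive Q* = 19.6667, so ΔQ = 4.9167; wedge = 106.5 − 77 = 29.5.
The triangle = ½ × 4.9167 × 29.5 = $72.52 thousand.

$72.52 thousand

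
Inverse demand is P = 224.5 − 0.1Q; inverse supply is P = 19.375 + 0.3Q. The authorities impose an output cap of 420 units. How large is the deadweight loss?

1722.83

Competitive equilibrium: 224.5 − 0.1Q = 19.375 + 0.3Q → Q* = 512.8125, P* = 173.2188.
At Q = 420: demand price = 224.5 − 0.1·420 = 182.5; supply price = 19.375 + 0.3·420 = 145.375.
ΔQ = 512.8125 − 420 = 92.8125; wedge = 182.5 − 145.375 = 37.125.
Welfare loss = ½ × 92.8125 × 37.125 = 1722.83.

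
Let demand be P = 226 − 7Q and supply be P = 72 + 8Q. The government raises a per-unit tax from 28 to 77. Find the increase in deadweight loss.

171.50

Competitive equilibrium: 226 − 7Q = 72 + 8Q → Q* = 10.2667, P* = 154.1333.
For a per-unit tax t: ΔQ = t/15, so DWL = ½·t·(t/15) = t²/30.
At t = 28: DWL = 26.133. At t = 77: DWL = 197.633.
Increase = 197.633 − 26.133 = 171.50.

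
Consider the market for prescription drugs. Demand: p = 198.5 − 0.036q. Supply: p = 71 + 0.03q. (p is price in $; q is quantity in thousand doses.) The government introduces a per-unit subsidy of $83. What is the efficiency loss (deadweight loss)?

$52189.39 thousand

Competitive equilibrium: 198.5 − 0.036q = 71 + 0.03q → q* = 1931.8182, p* = 128.9545.
The subsidy lowers effective supply by 83: p = 0.03q − 12.
New quantity: 198.5 − 0.036q = 0.03q − 12 → q' = 3189.3939.
Overproduction Δq = 3189.3939 − 1931.8182 = 1257.5757; wedge = subsidy = 83.
Welfare loss = ½ × 1257.5757 × 83 = $52189.39 thousand.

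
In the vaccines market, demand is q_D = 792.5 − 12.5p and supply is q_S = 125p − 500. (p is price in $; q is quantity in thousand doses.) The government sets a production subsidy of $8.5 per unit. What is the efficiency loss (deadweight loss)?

In inverse form: demand p = 63.4 − 0.08q, supply p = 4 + 0.008q.
Competitive equilibrium: 63.4 − 0.08q = 4 + 0.008q → q* = 675, p* = 9.4.
The subsidy lowers effective supply by 8.5: p = 0.008q − 4.5.
New quantity: 63.4 − 0.08q = 0.008q − 4.5 → q' = 771.5909.
Overproduction Δq = 771.5909 − 675 = 96.5909; wedge = subsidy = 8.5.
The triangle = ½ × 96.5909 × 8.5 = $410.51 thousand.

$410.51 thousand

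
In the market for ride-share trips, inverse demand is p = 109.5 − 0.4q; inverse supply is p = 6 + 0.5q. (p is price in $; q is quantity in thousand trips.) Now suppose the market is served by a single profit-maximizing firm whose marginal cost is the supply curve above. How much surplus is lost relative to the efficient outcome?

Competitive equilibrium: 109.5 − 0.4q = 6 + 0.5q → q* = 115, p* = 63.5.
Marginal revenue: MR = 109.5 − 0.8q. Set MR = MC: 109.5 − 0.8q = 6 + 0.5q → q_m = 79.6154.
Price p_m = 109.5 − 0.4·79.6154 = 77.6538; MC(q_m) = 6 + 0.5·79.6154 = 45.8077.
Competitive q* = 115, so Δq = 35.3846; wedge = 77.6538 − 45.8077 = 31.8461.
DWL = ½ × 35.3846 × 31.8461 = $563.43 thousand.

$563.43 thousand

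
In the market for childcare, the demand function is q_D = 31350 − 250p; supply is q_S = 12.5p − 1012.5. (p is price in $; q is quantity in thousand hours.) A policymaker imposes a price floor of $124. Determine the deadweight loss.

In inverse form: demand p = 125.4 − 0.004q, supply p = 81 + 0.08q.
Competitive equilibrium: 125.4 − 0.004q = 81 + 0.08q → q* = 528.5714, p* = 123.2857.
At the floor p = 124, quantity demanded = (125.4 − 124)/0.004 = 350.
Sellers' marginal cost at q' = 350: 81 + 0.08·350 = 109.
Δq = 528.5714 − 350 = 178.5714; wedge = 124 − 109 = 15.
Welfare loss = ½ × 178.5714 × 15 = $1339.29 thousand.

$1339.29 thousand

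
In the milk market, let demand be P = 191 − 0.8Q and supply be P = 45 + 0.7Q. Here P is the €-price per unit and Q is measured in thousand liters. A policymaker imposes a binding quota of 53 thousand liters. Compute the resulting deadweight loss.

Competitive equilibrium: 191 − 0.8Q = 45 + 0.7Q → Q* = 97.3333, P* = 113.1333.
At Q = 53: demand price = 191 − 0.8·53 = 148.6; supply price = 45 + 0.7·53 = 82.1.
ΔQ = 97.3333 − 53 = 44.3333; wedge = 148.6 − 82.1 = 66.5.
Deadweight loss = ½ × 44.3333 × 66.5 = €1474.08 thousand.

€1474.08 thousand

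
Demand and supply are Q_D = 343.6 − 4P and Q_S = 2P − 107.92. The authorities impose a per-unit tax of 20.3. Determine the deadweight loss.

274.73

In inverse form: demand P = 85.9 − 0.25Q, supply P = 53.96 + 0.5Q.
Competitive equilibrium: 85.9 − 0.25Q = 53.96 + 0.5Q → Q* = 42.5867, P* = 75.2533.
With the tax, the buyer price exceeds the seller price by 20.3: (85.9 − 0.25Q) − (53.96 + 0.5Q) = 20.3 → Q' = 15.52.
ΔQ = 42.5867 − 15.52 = 27.0667; the wedge equals the tax, 20.3.
Deadweight loss = ½ × 27.0667 × 20.3 = 274.73.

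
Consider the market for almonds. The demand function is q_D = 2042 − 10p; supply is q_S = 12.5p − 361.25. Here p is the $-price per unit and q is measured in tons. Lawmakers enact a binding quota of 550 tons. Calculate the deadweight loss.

$16171.36

In inverse form: demand p = 204.2 − 0.1q, supply p = 28.9 + 0.08q.
Competitive equilibrium: 204.2 − 0.1q = 28.9 + 0.08q → q* = 973.8889, p* = 106.8111.
At q = 550: demand price = 204.2 − 0.1·550 = 149.2; supply price = 28.9 + 0.08·550 = 72.9.
Δq = 973.8889 − 550 = 423.8889; wedge = 149.2 − 72.9 = 76.3.
The triangle = ½ × 423.8889 × 76.3 = $16171.36.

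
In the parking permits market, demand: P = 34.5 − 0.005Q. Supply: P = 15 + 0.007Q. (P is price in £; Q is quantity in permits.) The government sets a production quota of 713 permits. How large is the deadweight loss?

£4990.464

Competitive equilibrium: 34.5 − 0.005Q = 15 + 0.007Q → Q* = 1625, P* = 26.375.
At Q = 713: demand price = 34.5 − 0.005·713 = 30.935; supply price = 15 + 0.007·713 = 19.991.
ΔQ = 1625 − 713 = 912; wedge = 30.935 − 19.991 = 10.944.
DWL = ½ × 912 × 10.944 = £4990.464.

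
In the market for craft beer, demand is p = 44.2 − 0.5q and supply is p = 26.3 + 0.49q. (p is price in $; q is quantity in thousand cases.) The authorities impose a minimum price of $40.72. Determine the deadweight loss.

Competitive equilibrium: 44.2 − 0.5q = 26.3 + 0.49q → q* = 18.0808, p* = 35.1596.
At the floor p = 40.72, quantity demanded = (44.2 − 40.72)/0.5 = 6.96.
Sellers' marginal cost at q' = 6.96: 26.3 + 0.49·6.96 = 29.7104.
Δq = 18.0808 − 6.96 = 11.1208; wedge = 40.72 − 29.7104 = 11.0096.
DWL = ½ × 11.1208 × 11.0096 = $61.22 thousand.

$61.22 thousand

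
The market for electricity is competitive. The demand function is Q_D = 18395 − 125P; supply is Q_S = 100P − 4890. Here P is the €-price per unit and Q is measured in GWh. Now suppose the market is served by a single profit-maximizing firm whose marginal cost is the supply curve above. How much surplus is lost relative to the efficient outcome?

In inverse form: demand P = 147.16 − 0.008Q, supply P = 48.9 + 0.01Q.
Competitive equilibrium: 147.16 − 0.008Q = 48.9 + 0.01Q → Q* = 5458.88889, P* = 103.48889.
Marginal revenue: MR = 147.16 − 0.016Q. Set MR = MC: 147.16 − 0.016Q = 48.9 + 0.01Q → Q_m = 3779.23077.
Price P_m = 147.16 − 0.008·3779.23077 = 116.92615; MC(Q_m) = 48.9 + 0.01·3779.23077 = 86.69231.
Competitive Q* = 5458.88889, so ΔQ = 1679.65812; wedge = 116.92615 − 86.69231 = 30.23384.
Welfare loss = ½ × 1679.65812 × 30.23384 = €25391.26.

€25391.26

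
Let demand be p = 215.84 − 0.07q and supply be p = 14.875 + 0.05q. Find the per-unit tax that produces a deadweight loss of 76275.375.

Competitive equilibrium: 215.84 − 0.07q = 14.875 + 0.05q → q* = 1674.7083, p* = 98.6104.
A tax t gives Δq = t/0.12 and wedge t, so DWL = t²/0.24.
t²/0.24 = 76275.375 → t² = 18306.09 → t = 135.3.

135.3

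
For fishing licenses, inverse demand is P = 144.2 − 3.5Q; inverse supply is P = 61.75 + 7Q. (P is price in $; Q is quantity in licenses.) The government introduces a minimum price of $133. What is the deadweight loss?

$113.63

Competitive equilibrium: 144.2 − 3.5Q = 61.75 + 7Q → Q* = 7.8524, P* = 116.7167.
At the floor P = 133, quantity demanded = (144.2 − 133)/3.5 = 3.2.
Sellers' marginal cost at Q' = 3.2: 61.75 + 7·3.2 = 84.15.
ΔQ = 7.8524 − 3.2 = 4.6524; wedge = 133 − 84.15 = 48.85.
Deadweight loss = ½ × 4.6524 × 48.85 = $113.63.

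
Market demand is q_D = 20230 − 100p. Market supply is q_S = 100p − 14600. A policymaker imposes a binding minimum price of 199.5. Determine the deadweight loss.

64262.25

In inverse form: demand p = 202.3 − 0.01q, supply p = 146 + 0.01q.
Competitive equilibrium: 202.3 − 0.01q = 146 + 0.01q → q* = 2815, p* = 174.15.
At the floor p = 199.5, quantity demanded = (202.3 − 199.5)/0.01 = 280.
Sellers' marginal cost at q' = 280: 146 + 0.01·280 = 148.8.
Δq = 2815 − 280 = 2535; wedge = 199.5 − 148.8 = 50.7.
DWL = ½ × 2535 × 50.7 = 64262.25.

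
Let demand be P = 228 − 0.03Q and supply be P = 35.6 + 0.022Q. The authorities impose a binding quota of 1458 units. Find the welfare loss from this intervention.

130690.664

Competitive equilibrium: 228 − 0.03Q = 35.6 + 0.022Q → Q* = 3700, P* = 117.
At Q = 1458: demand price = 228 − 0.03·1458 = 184.26; supply price = 35.6 + 0.022·1458 = 67.676.
ΔQ = 3700 − 1458 = 2242; wedge = 184.26 − 67.676 = 116.584.
Welfare loss = ½ × 2242 × 116.584 = 130690.664.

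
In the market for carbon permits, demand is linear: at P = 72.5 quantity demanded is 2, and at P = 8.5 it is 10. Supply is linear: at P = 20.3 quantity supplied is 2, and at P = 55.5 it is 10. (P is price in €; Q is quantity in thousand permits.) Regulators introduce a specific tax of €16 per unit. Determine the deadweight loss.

Demand slope = (8.5 − 72.5)/(10 − 2) = −8, so P = 88.5 − 8Q.
Supply slope = (55.5 − 20.3)/(10 − 2) = 4.4, so P = 11.5 + 4.4Q.
Competitive equilibrium: 88.5 − 8Q = 11.5 + 4.4Q → Q* = 6.2097, P* = 38.8226.
With the tax, the buyer price exceeds the seller price by 16: (88.5 − 8Q) − (11.5 + 4.4Q) = 16 → Q' = 4.9194.
ΔQ = 6.2097 − 4.9194 = 1.2903; the wedge equals the tax, 16.
The triangle = ½ × 1.2903 × 16 = €10.32 thousand.

€10.32 thousand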